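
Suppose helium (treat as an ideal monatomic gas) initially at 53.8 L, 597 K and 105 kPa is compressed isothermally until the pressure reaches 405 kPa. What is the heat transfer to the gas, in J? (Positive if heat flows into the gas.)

-7630 J

n = P₁V₁/(RT₁) = 105×53.8/(8.314×597) = 1.14 mol.
Isothermal: T stays 597 K; PV = const ⇒ V₂ = 13.9 L, P₂ = 405 kPa.
ΔU = 0 (ideal gas, T constant).
W = nRT ln(V₂/V₁) = 1.14×8.314×597×ln(0.259) = -7630 J.
Q = ΔU + W = -7630 J.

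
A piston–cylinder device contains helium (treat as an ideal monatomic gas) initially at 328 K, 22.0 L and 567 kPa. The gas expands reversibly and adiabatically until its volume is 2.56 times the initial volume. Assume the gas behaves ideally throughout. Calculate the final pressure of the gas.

118 kPa

Adiabatic: TV^(γ−1) = const ⇒ T₂ = 328×(0.391)^0.667 = 175 K; PV^γ = const ⇒ P₂ = 118 kPa.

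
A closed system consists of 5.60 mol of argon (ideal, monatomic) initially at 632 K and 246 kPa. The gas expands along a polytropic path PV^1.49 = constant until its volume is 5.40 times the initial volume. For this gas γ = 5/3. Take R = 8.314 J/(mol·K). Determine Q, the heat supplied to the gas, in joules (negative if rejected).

V₁ = nRT₁/P₁ = 5.60×8.314×632/246 = 120 L.
Polytropic n=1.49: T₂ = T₁(V₁/V₂)^(n−1) = 632×(0.185)^0.49 = 277 K; P₂ = P₁(V₁/V₂)^n = 19.9 kPa.
W = (P₁V₁−P₂V₂)/(n−1) = (246×120−19.9×646)/0.49 = 33800 J.
ΔU = nCvΔT = 5.60×12.5×(277−632) = -24800 J.
Q = ΔU + W = 8950 J.

8950 J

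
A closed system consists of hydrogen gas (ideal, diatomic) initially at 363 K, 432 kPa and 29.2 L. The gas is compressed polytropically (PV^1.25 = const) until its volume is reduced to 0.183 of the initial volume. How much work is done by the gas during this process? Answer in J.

-26700 J

n = P₁V₁/(RT₁) = 432×29.2/(8.314×363) = 4.18 mol.
Polytropic n=1.25: T₂ = T₁(V₁/V₂)^(n−1) = 363×(5.46)^0.25 = 555 K; P₂ = P₁(V₁/V₂)^n = 3610 kPa.
W = (P₁V₁−P₂V₂)/(n−1) = (432×29.2−3610×5.34)/0.25 = -26700 J.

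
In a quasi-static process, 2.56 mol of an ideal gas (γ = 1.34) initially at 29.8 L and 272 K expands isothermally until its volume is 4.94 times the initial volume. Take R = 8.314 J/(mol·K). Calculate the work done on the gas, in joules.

P₁ = nRT₁/V₁ = 2.56×8.314×272/29.8 = 194 kPa.
Isothermal: T stays 272 K; PV = const ⇒ V₂ = 147 L, P₂ = 39.3 kPa.
W = nRT ln(V₂/V₁) = 2.56×8.314×272×ln(4.94) = 9250 J.
Work done on the gas = −W_by = -9250 J.

-9250 J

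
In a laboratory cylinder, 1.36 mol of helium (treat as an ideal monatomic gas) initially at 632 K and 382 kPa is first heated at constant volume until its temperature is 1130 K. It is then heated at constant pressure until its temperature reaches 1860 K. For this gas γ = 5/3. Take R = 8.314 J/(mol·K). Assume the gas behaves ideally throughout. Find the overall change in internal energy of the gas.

20800 J

V₁ = nRT₁/P₁ = 1.36×8.314×632/382 = 18.7 L.
Step 1 — Isochoric: V stays 18.7 L; P/T = const ⇒ T₂ = 1130 K, P₂ = 683 kPa.
W = 0 (no volume change).
ΔU = nCvΔT = 1.36×12.5×(1130−632) = 8450 J.
Q = ΔU = 8450 J.
State after step 1: P = 683 kPa, V = 18.7 L, T = 1130 K.
Step 2 — Isobaric: P stays 683 kPa; V/T = const ⇒ T₂ = 1860 K, V₂ = 30.8 L.
W = PΔV = 683×(30.8−18.7) kPa·L = 8250 J.
ΔU = nCvΔT = 1.36×12.5×(1860−1130) = 12400 J.
Q = ΔU + W = nCpΔT = 20600 J.
Net over both steps: W = 8250 J, Q = 29100 J, ΔU = 20800 J.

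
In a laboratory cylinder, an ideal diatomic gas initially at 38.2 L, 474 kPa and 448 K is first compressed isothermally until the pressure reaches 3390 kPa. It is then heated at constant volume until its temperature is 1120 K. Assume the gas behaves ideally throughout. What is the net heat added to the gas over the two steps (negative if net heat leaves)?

32300 J

n = P₁V₁/(RT₁) = 474×38.2/(8.314×448) = 4.86 mol.
Step 1 — Isothermal: T stays 448 K; PV = const ⇒ V₂ = 5.34 L, P₂ = 3390 kPa.
ΔU = 0 (ideal gas, T constant).
W = nRT ln(V₂/V₁) = 4.86×8.314×448×ln(0.140) = -35600 J.
Q = ΔU + W = -35600 J.
State after step 1: P = 3390 kPa, V = 5.34 L, T = 448 K.
Step 2 — Isochoric: V stays 5.34 L; P/T = const ⇒ T₂ = 1120 K, P₂ = 8480 kPa.
W = 0 (no volume change).
ΔU = nCvΔT = 4.86×20.8×(1120−448) = 67900 J.
Q = ΔU = 67900 J.
Net over both steps: W = -35600 J, Q = 32300 J, ΔU = 67900 J.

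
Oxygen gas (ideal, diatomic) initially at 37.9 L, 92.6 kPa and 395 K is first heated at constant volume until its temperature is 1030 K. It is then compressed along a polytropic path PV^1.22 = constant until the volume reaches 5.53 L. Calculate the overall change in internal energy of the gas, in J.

26200 J

n = P₁V₁/(RT₁) = 92.6×37.9/(8.314×395) = 1.07 mol.
Step 1 — Isochoric: V stays 37.9 L; P/T = const ⇒ T₂ = 1030 K, P₂ = 241 kPa.
W = 0 (no volume change).
ΔU = nCvΔT = 1.07×20.8×(1030−395) = 14100 J.
Q = ΔU = 14100 J.
State after step 1: P = 241 kPa, V = 37.9 L, T = 1030 K.
Step 2 — Polytropic n=1.22: T₂ = T₁(V₁/V₂)^(n−1) = 1030×(6.85)^0.22 = 1570 K; P₂ = P₁(V₁/V₂)^n = 2530 kPa.
W = (P₁V₁−P₂V₂)/(n−1) = (241×37.9−2530×5.53)/0.22 = -21900 J.
ΔU = nCvΔT = 1.07×20.8×(1570−1030) = 12100 J.
Q = ΔU + W = -9870 J.
Net over both steps: W = -21900 J, Q = 4240 J, ΔU = 26200 J.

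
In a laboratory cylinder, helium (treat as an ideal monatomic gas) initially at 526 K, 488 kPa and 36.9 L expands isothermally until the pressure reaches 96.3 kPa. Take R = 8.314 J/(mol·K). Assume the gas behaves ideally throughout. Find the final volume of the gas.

187 L

Isothermal: T stays 526 K; PV = const ⇒ V₂ = 187 L, P₂ = 96.3 kPa.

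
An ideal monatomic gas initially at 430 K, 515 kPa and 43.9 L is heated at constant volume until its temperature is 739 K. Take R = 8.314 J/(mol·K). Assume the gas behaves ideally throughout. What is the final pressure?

Isochoric: V stays 43.9 L; P/T = const ⇒ T₂ = 739 K, P₂ = 885 kPa.

885 kPa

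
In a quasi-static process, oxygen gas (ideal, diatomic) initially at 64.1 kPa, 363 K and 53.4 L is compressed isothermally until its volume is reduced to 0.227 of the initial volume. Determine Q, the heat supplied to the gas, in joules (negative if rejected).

-5080 J

n = P₁V₁/(RT₁) = 64.1×53.4/(8.314×363) = 1.13 mol.
Isothermal: T stays 363 K; PV = const ⇒ V₂ = 12.1 L, P₂ = 282 kPa.
ΔU = 0 (ideal gas, T constant).
W = nRT ln(V₂/V₁) = 1.13×8.314×363×ln(0.227) = -5080 J.
Q = ΔU + W = -5080 J.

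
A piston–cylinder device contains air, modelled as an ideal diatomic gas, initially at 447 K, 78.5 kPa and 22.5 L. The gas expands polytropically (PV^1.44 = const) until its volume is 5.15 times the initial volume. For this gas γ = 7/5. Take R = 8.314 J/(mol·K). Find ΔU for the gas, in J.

n = P₁V₁/(RT₁) = 78.5×22.5/(8.314×447) = 0.475 mol.
Polytropic n=1.44: T₂ = T₁(V₁/V₂)^(n−1) = 447×(0.194)^0.44 = 217 K; P₂ = P₁(V₁/V₂)^n = 7.41 kPa.
For an ideal gas ΔU = nCvΔT with Cv = (5/2)R = 20.8 J/(mol·K).
ΔU = 0.475×20.8×(217−447) = -2270 J.

-2270 J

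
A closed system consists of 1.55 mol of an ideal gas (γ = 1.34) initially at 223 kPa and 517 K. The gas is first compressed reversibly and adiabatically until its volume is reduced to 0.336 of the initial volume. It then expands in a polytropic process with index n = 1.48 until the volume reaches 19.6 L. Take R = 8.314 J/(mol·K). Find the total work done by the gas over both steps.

-3270 J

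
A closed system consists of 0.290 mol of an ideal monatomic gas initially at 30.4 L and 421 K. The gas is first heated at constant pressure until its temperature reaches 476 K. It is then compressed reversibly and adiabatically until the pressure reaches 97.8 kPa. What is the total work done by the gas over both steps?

-792 J

P₁ = nRT₁/V₁ = 0.290×8.314×421/30.4 = 33.4 kPa.
Step 1 — Isobaric: P stays 33.4 kPa; V/T = const ⇒ T₂ = 476 K, V₂ = 34.4 L.
W = PΔV = 33.4×(34.4−30.4) kPa·L = 133 J.
ΔU = nCvΔT = 0.290×12.5×(476−421) = 199 J.
Q = ΔU + W = nCpΔT = 332 J.
State after step 1: P = 33.4 kPa, V = 34.4 L, T = 476 K.
Step 2 — Adiabatic: T₂/T₁ = (P₂/P₁)^((γ−1)/γ) ⇒ T₂ = 476×(2.93)^0.400 = 732 K; V₂ = 18.0 L.
ΔU = nCvΔT = 0.290×12.5×(732−476) = 925 J.
Q = 0 for an adiabatic process, so W = −ΔU = -925 J.
Net over both steps: W = -792 J, Q = 332 J, ΔU = 1120 J.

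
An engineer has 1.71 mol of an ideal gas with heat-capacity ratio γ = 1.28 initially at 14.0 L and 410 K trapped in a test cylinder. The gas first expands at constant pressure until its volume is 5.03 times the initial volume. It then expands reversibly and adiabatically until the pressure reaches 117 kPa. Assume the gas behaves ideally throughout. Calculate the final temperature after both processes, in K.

P₁ = nRT₁/V₁ = 1.71×8.314×410/14.0 = 416 kPa.
Step 1 — Isobaric: P stays 416 kPa; V/T = const ⇒ T₂ = 2060 K, V₂ = 70.4 L.
W = PΔV = 416×(70.4−14.0) kPa·L = 23500 J.
ΔU = nCvΔT = 1.71×29.7×(2060−410) = 83900 J.
Q = ΔU + W = nCpΔT = 107000 J.
State after step 1: P = 416 kPa, V = 70.4 L, T = 2060 K.
Step 2 — Adiabatic: T₂/T₁ = (P₂/P₁)^((γ−1)/γ) ⇒ T₂ = 2060×(0.281)^0.219 = 1560 K; V₂ = 190 L.
ΔU = nCvΔT = 1.71×29.7×(1560−2060) = -25400 J.
Q = 0 for an adiabatic process, so W = −ΔU = 25400 J.
Net over both steps: W = 48900 J, Q = 107000 J, ΔU = 58500 J.

1560 K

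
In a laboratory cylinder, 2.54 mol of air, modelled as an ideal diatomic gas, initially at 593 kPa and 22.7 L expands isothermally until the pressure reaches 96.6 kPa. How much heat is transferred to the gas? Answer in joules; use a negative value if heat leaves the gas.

24400 J

T₁ = P₁V₁/(nR) = 593×22.7/(2.54×8.314) = 637 K.
Isothermal: T stays 637 K; PV = const ⇒ V₂ = 139 L, P₂ = 96.6 kPa.
ΔU = 0 (ideal gas, T constant).
W = nRT ln(V₂/V₁) = 2.54×8.314×637×ln(6.14) = 24400 J.
Q = ΔU + W = 24400 J.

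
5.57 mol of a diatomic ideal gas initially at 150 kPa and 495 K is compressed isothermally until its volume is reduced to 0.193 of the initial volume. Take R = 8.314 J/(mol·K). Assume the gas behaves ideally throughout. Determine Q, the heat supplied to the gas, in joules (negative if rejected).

-37700 J

V₁ = nRT₁/P₁ = 5.57×8.314×495/150 = 153 L.
Isothermal: T stays 495 K; PV = const ⇒ V₂ = 29.5 L, P₂ = 777 kPa.
ΔU = 0 (ideal gas, T constant).
W = nRT ln(V₂/V₁) = 5.57×8.314×495×ln(0.193) = -37700 J.
Q = ΔU + W = -37700 J.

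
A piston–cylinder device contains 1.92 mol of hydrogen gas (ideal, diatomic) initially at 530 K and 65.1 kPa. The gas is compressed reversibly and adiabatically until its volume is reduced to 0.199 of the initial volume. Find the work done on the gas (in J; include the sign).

19200 J

V₁ = nRT₁/P₁ = 1.92×8.314×530/65.1 = 130 L.
Adiabatic: TV^(γ−1) = const ⇒ T₂ = 530×(5.03)^0.400 = 1010 K; PV^γ = const ⇒ P₂ = 624 kPa.
ΔU = nCvΔT = 1.92×20.8×(1010−530) = 19200 J.
Q = 0 for an adiabatic process, so W = −ΔU = -19200 J.
Work done on the gas = −W_by = 19200 J.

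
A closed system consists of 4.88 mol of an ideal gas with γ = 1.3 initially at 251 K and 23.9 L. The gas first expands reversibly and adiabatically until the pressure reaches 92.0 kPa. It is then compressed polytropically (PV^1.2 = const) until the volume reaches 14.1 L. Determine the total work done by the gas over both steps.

-4430 J

P₁ = nRT₁/V₁ = 4.88×8.314×251/23.9 = 426 kPa.
Step 1 — Adiabatic: T₂/T₁ = (P₂/P₁)^((γ−1)/γ) ⇒ T₂ = 251×(0.216)^0.231 = 176 K; V₂ = 77.7 L.
ΔU = nCvΔT = 4.88×27.7×(176−251) = -10100 J.
Q = 0 for an adiabatic process, so W = −ΔU = 10100 J.
State after step 1: P = 92.0 kPa, V = 77.7 L, T = 176 K.
Step 2 — Polytropic n=1.2: T₂ = T₁(V₁/V₂)^(n−1) = 176×(5.51)^0.20 = 248 K; P₂ = P₁(V₁/V₂)^n = 713 kPa.
W = (P₁V₁−P₂V₂)/(n−1) = (92.0×77.7−713×14.1)/0.20 = -14500 J.
ΔU = nCvΔT = 4.88×27.7×(248−176) = 9700 J.
Q = ΔU + W = -4850 J.
Net over both steps: W = -4430 J, Q = -4850 J, ΔU = -417 J.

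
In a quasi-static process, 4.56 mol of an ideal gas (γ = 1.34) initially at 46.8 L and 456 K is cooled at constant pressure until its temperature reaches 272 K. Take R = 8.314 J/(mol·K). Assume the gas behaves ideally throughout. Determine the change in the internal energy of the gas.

-20500 J

P₁ = nRT₁/V₁ = 4.56×8.314×456/46.8 = 369 kPa.
Isobaric: P stays 369 kPa; V/T = const ⇒ T₂ = 272 K, V₂ = 27.9 L.
For an ideal gas ΔU = nCvΔT with Cv = R/(γ−1) = 24.5 J/(mol·K).
ΔU = 4.56×24.5×(272−456) = -20500 J.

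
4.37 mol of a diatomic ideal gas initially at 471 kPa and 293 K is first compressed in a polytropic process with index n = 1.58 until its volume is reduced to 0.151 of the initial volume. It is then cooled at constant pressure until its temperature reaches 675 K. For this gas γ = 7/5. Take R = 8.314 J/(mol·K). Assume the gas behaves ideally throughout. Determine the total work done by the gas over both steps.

-43900 J

V₁ = nRT₁/P₁ = 4.37×8.314×293/471 = 22.6 L.
Step 1 — Polytropic n=1.58: T₂ = T₁(V₁/V₂)^(n−1) = 293×(6.62)^0.58 = 877 K; P₂ = P₁(V₁/V₂)^n = 9340 kPa.
W = (P₁V₁−P₂V₂)/(n−1) = (471×22.6−9340×3.41)/0.58 = -36600 J.
ΔU = nCvΔT = 4.37×20.8×(877−293) = 53100 J.
Q = ΔU + W = 16500 J.
State after step 1: P = 9340 kPa, V = 3.41 L, T = 877 K.
Step 2 — Isobaric: P stays 9340 kPa; V/T = const ⇒ T₂ = 675 K, V₂ = 2.63 L.
W = PΔV = 9340×(2.63−3.41) kPa·L = -7340 J.
ΔU = nCvΔT = 4.37×20.8×(675−877) = -18400 J.
Q = ΔU + W = nCpΔT = -25700 J.
Net over both steps: W = -43900 J, Q = -9240 J, ΔU = 34700 J.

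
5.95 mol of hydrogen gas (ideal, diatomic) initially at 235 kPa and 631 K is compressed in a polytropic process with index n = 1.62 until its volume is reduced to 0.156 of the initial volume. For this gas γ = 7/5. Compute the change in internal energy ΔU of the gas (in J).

169000 J

V₁ = nRT₁/P₁ = 5.95×8.314×631/235 = 133 L.
Polytropic n=1.62: T₂ = T₁(V₁/V₂)^(n−1) = 631×(6.41)^0.62 = 2000 K; P₂ = P₁(V₁/V₂)^n = 4770 kPa.
For an ideal gas ΔU = nCvΔT with Cv = (5/2)R = 20.8 J/(mol·K).
ΔU = 5.95×20.8×(2000−631) = 169000 J.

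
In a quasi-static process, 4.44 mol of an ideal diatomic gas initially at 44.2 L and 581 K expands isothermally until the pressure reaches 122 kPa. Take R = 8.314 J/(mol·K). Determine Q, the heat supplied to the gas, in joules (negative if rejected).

29600 J

P₁ = nRT₁/V₁ = 4.44×8.314×581/44.2 = 485 kPa.
Isothermal: T stays 581 K; PV = const ⇒ V₂ = 176 L, P₂ = 122 kPa.
ΔU = 0 (ideal gas, T constant).
W = nRT ln(V₂/V₁) = 4.44×8.314×581×ln(3.98) = 29600 J.
Q = ΔU + W = 29600 J.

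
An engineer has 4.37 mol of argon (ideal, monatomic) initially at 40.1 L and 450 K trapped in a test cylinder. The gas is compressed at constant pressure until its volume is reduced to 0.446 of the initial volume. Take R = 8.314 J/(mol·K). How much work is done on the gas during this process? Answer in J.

P₁ = nRT₁/V₁ = 4.37×8.314×450/40.1 = 408 kPa.
Isobaric: P stays 408 kPa; V/T = const ⇒ T₂ = 201 K, V₂ = 17.9 L.
W = PΔV = 408×(17.9−40.1) kPa·L = -9060 J.
Work done on the gas = −W_by = 9060 J.

9060 J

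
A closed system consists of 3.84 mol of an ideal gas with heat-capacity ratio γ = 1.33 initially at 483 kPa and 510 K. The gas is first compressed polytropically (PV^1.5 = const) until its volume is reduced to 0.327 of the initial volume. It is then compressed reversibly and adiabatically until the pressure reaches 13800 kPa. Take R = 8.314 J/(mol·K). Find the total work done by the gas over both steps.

-68900 J

V₁ = nRT₁/P₁ = 3.84×8.314×510/483 = 33.7 L.
Step 1 — Polytropic n=1.5: T₂ = T₁(V₁/V₂)^(n−1) = 510×(3.06)^0.50 = 892 K; P₂ = P₁(V₁/V₂)^n = 2580 kPa.
W = (P₁V₁−P₂V₂)/(n−1) = (483×33.7−2580×11.0)/0.50 = -24400 J.
ΔU = nCvΔT = 3.84×25.2×(892−510) = 36900 J.
Q = ΔU + W = 12600 J.
State after step 1: P = 2580 kPa, V = 11.0 L, T = 892 K.
Step 2 — Adiabatic: T₂/T₁ = (P₂/P₁)^((γ−1)/γ) ⇒ T₂ = 892×(5.34)^0.248 = 1350 K; V₂ = 3.13 L.
ΔU = nCvΔT = 3.84×25.2×(1350−892) = 44500 J.
Q = 0 for an adiabatic process, so W = −ΔU = -44500 J.
Net over both steps: W = -68900 J, Q = 12600 J, ΔU = 81400 J.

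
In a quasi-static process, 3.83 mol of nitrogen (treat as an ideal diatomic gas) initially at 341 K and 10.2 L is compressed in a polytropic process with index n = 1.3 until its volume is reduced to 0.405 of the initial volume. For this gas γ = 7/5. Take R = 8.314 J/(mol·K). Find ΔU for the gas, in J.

P₁ = nRT₁/V₁ = 3.83×8.314×341/10.2 = 1060 kPa.
Polytropic n=1.3: T₂ = T₁(V₁/V₂)^(n−1) = 341×(2.47)^0.30 = 447 K; P₂ = P₁(V₁/V₂)^n = 3450 kPa.
For an ideal gas ΔU = nCvΔT with Cv = (5/2)R = 20.8 J/(mol·K).
ΔU = 3.83×20.8×(447−341) = 8460 J.

8460 J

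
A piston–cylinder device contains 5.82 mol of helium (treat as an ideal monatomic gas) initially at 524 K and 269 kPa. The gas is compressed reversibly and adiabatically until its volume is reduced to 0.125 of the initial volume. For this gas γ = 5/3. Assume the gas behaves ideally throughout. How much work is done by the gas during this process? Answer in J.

V₁ = nRT₁/P₁ = 5.82×8.314×524/269 = 94.3 L.
Adiabatic: TV^(γ−1) = const ⇒ T₂ = 524×(8.00)^0.667 = 2100 K; PV^γ = const ⇒ P₂ = 8610 kPa.
ΔU = nCvΔT = 5.82×12.5×(2100−524) = 114000 J.
Q = 0 for an adiabatic process, so W = −ΔU = -114000 J.

-114000 J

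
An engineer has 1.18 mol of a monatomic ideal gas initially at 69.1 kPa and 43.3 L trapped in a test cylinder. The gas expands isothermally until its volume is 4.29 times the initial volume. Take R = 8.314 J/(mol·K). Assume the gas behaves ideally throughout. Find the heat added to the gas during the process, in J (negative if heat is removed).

T₁ = P₁V₁/(nR) = 69.1×43.3/(1.18×8.314) = 305 K.
Isothermal: T stays 305 K; PV = const ⇒ V₂ = 186 L, P₂ = 16.1 kPa.
ΔU = 0 (ideal gas, T constant).
W = nRT ln(V₂/V₁) = 1.18×8.314×305×ln(4.29) = 4360 J.
Q = ΔU + W = 4360 J.

4360 J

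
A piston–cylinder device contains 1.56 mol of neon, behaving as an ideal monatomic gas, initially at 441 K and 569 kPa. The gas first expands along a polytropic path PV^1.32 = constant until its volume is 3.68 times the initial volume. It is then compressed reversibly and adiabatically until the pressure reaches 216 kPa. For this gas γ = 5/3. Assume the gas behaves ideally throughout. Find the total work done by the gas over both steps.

V₁ = nRT₁/P₁ = 1.56×8.314×441/569 = 10.1 L.
Step 1 — Polytropic n=1.32: T₂ = T₁(V₁/V₂)^(n−1) = 441×(0.272)^0.32 = 291 K; P₂ = P₁(V₁/V₂)^n = 102 kPa.
W = (P₁V₁−P₂V₂)/(n−1) = (569×10.1−102×37.0)/0.32 = 6090 J.
ΔU = nCvΔT = 1.56×12.5×(291−441) = -2930 J.
Q = ΔU + W = 3170 J.
State after step 1: P = 102 kPa, V = 37.0 L, T = 291 K.
Step 2 — Adiabatic: T₂/T₁ = (P₂/P₁)^((γ−1)/γ) ⇒ T₂ = 291×(2.12)^0.400 = 393 K; V₂ = 23.6 L.
ΔU = nCvΔT = 1.56×12.5×(393−291) = 1980 J.
Q = 0 for an adiabatic process, so W = −ΔU = -1980 J.
Net over both steps: W = 4110 J, Q = 3170 J, ΔU = -943 J.

4110 J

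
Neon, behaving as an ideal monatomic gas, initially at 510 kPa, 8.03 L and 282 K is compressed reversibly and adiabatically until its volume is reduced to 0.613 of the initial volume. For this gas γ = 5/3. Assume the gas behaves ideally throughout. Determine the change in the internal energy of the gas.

n = P₁V₁/(RT₁) = 510×8.03/(8.314×282) = 1.75 mol.
Adiabatic: TV^(γ−1) = const ⇒ T₂ = 282×(1.63)^0.667 = 391 K; PV^γ = const ⇒ P₂ = 1150 kPa.
For an ideal gas ΔU = nCvΔT with Cv = (3/2)R = 12.5 J/(mol·K).
ΔU = 1.75×12.5×(391−282) = 2370 J.

2370 J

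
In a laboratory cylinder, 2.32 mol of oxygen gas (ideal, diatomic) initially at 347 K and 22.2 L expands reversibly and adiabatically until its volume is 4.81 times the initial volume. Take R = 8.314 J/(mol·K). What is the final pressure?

P₁ = nRT₁/V₁ = 2.32×8.314×347/22.2 = 301 kPa.
Adiabatic: TV^(γ−1) = const ⇒ T₂ = 347×(0.208)^0.400 = 185 K; PV^γ = const ⇒ P₂ = 33.4 kPa.

33.4 kPa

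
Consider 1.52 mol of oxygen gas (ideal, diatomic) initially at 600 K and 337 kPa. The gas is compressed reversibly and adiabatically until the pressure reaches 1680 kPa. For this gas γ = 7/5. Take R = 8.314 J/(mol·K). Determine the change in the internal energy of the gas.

V₁ = nRT₁/P₁ = 1.52×8.314×600/337 = 22.5 L.
Adiabatic: T₂/T₁ = (P₂/P₁)^((γ−1)/γ) ⇒ T₂ = 600×(4.99)^0.286 = 949 K; V₂ = 7.14 L.
For an ideal gas ΔU = nCvΔT with Cv = (5/2)R = 20.8 J/(mol·K).
ΔU = 1.52×20.8×(949−600) = 11000 J.

11000 J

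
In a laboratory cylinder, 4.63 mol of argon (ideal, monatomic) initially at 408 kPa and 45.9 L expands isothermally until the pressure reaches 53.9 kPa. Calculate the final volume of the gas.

T₁ = P₁V₁/(nR) = 408×45.9/(4.63×8.314) = 486 K.
Isothermal: T stays 486 K; PV = const ⇒ V₂ = 347 L, P₂ = 53.9 kPa.

347 L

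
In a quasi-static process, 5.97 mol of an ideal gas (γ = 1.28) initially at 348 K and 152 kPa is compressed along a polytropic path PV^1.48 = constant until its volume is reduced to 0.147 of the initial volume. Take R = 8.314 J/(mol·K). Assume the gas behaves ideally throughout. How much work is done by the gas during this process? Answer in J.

V₁ = nRT₁/P₁ = 5.97×8.314×348/152 = 114 L.
Polytropic n=1.48: T₂ = T₁(V₁/V₂)^(n−1) = 348×(6.80)^0.48 = 874 K; P₂ = P₁(V₁/V₂)^n = 2600 kPa.
W = (P₁V₁−P₂V₂)/(n−1) = (152×114−2600×16.7)/0.48 = -54300 J.

-54300 J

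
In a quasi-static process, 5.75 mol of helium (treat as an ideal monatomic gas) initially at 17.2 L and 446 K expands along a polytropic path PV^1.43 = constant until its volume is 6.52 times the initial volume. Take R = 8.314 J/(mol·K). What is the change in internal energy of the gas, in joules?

-17700 J

P₁ = nRT₁/V₁ = 5.75×8.314×446/17.2 = 1240 kPa.
Polytropic n=1.43: T₂ = T₁(V₁/V₂)^(n−1) = 446×(0.153)^0.43 = 199 K; P₂ = P₁(V₁/V₂)^n = 84.9 kPa.
For an ideal gas ΔU = nCvΔT with Cv = (3/2)R = 12.5 J/(mol·K).
ΔU = 5.75×12.5×(199−446) = -17700 J.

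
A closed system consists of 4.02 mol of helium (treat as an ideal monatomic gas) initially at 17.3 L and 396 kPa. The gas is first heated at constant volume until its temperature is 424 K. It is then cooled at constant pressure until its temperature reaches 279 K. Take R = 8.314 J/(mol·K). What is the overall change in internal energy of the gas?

T₁ = P₁V₁/(nR) = 396×17.3/(4.02×8.314) = 205 K.
Step 1 — Isochoric: V stays 17.3 L; P/T = const ⇒ T₂ = 424 K, P₂ = 819 kPa.
W = 0 (no volume change).
ΔU = nCvΔT = 4.02×12.5×(424−205) = 11000 J.
Q = ΔU = 11000 J.
State after step 1: P = 819 kPa, V = 17.3 L, T = 424 K.
Step 2 — Isobaric: P stays 819 kPa; V/T = const ⇒ T₂ = 279 K, V₂ = 11.4 L.
W = PΔV = 819×(11.4−17.3) kPa·L = -4850 J.
ΔU = nCvΔT = 4.02×12.5×(279−424) = -7270 J.
Q = ΔU + W = nCpΔT = -12100 J.
Net over both steps: W = -4850 J, Q = -1140 J, ΔU = 3710 J.

3710 J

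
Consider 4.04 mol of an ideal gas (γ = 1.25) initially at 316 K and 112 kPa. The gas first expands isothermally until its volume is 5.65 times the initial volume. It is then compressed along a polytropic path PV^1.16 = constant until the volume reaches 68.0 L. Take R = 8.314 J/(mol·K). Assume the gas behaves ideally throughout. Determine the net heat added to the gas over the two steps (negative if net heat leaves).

9040 J

V₁ = nRT₁/P₁ = 4.04×8.314×316/112 = 94.8 L.
Step 1 — Isothermal: T stays 316 K; PV = const ⇒ V₂ = 535 L, P₂ = 19.8 kPa.
ΔU = 0 (ideal gas, T constant).
W = nRT ln(V₂/V₁) = 4.04×8.314×316×ln(5.65) = 18400 J.
Q = ΔU + W = 18400 J.
State after step 1: P = 19.8 kPa, V = 535 L, T = 316 K.
Step 2 — Polytropic n=1.16: T₂ = T₁(V₁/V₂)^(n−1) = 316×(7.87)^0.16 = 440 K; P₂ = P₁(V₁/V₂)^n = 217 kPa.
W = (P₁V₁−P₂V₂)/(n−1) = (19.8×535−217×68.0)/0.16 = -26000 J.
ΔU = nCvΔT = 4.04×33.3×(440−316) = 16600 J.
Q = ΔU + W = -9340 J.
Net over both steps: W = -7570 J, Q = 9040 J, ΔU = 16600 J.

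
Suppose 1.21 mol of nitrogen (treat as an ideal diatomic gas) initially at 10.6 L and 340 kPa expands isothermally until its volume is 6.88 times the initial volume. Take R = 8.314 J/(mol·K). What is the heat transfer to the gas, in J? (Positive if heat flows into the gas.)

T₁ = P₁V₁/(nR) = 340×10.6/(1.21×8.314) = 358 K.
Isothermal: T stays 358 K; PV = const ⇒ V₂ = 72.9 L, P₂ = 49.4 kPa.
ΔU = 0 (ideal gas, T constant).
W = nRT ln(V₂/V₁) = 1.21×8.314×358×ln(6.88) = 6950 J.
Q = ΔU + W = 6950 J.

6950 J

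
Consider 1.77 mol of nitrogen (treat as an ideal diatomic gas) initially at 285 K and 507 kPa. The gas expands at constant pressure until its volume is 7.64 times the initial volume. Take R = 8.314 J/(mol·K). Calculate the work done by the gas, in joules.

27800 J

V₁ = nRT₁/P₁ = 1.77×8.314×285/507 = 8.27 L.
Isobaric: P stays 507 kPa; V/T = const ⇒ T₂ = 2180 K, V₂ = 63.2 L.
W = PΔV = 507×(63.2−8.27) kPa·L = 27800 J.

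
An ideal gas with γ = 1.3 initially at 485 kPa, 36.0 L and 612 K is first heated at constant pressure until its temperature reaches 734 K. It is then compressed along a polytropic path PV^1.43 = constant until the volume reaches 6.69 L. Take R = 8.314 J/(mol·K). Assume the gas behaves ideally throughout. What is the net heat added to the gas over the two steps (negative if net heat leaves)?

n = P₁V₁/(RT₁) = 485×36.0/(8.314×612) = 3.43 mol.
Step 1 — Isobaric: P stays 485 kPa; V/T = const ⇒ T₂ = 734 K, V₂ = 43.2 L.
W = PΔV = 485×(43.2−36.0) kPa·L = 3480 J.
ΔU = nCvΔT = 3.43×27.7×(734−612) = 11600 J.
Q = ΔU + W = nCpΔT = 15100 J.
State after step 1: P = 485 kPa, V = 43.2 L, T = 734 K.
Step 2 — Polytropic n=1.43: T₂ = T₁(V₁/V₂)^(n−1) = 734×(6.45)^0.43 = 1640 K; P₂ = P₁(V₁/V₂)^n = 6980 kPa.
W = (P₁V₁−P₂V₂)/(n−1) = (485×43.2−6980×6.69)/0.43 = -59900 J.
ΔU = nCvΔT = 3.43×27.7×(1640−734) = 85800 J.
Q = ΔU + W = 25900 J.
Net over both steps: W = -56400 J, Q = 41000 J, ΔU = 97400 J.

41000 J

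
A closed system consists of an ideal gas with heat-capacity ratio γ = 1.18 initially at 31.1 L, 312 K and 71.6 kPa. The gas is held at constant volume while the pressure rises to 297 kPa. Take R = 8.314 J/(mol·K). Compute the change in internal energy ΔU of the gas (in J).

38900 J

n = P₁V₁/(RT₁) = 71.6×31.1/(8.314×312) = 0.858 mol.
Isochoric: V stays 31.1 L; P/T = const ⇒ T₂ = 1290 K, P₂ = 297 kPa.
For an ideal gas ΔU = nCvΔT with Cv = R/(γ−1) = 46.2 J/(mol·K).
ΔU = 0.858×46.2×(1290−312) = 38900 J.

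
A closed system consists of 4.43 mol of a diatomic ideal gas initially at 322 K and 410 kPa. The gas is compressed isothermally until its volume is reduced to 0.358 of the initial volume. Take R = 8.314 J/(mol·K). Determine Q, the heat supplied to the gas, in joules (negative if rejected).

-12200 J

V₁ = nRT₁/P₁ = 4.43×8.314×322/410 = 28.9 L.
Isothermal: T stays 322 K; PV = const ⇒ V₂ = 10.4 L, P₂ = 1150 kPa.
ΔU = 0 (ideal gas, T constant).
W = nRT ln(V₂/V₁) = 4.43×8.314×322×ln(0.358) = -12200 J.
Q = ΔU + W = -12200 J.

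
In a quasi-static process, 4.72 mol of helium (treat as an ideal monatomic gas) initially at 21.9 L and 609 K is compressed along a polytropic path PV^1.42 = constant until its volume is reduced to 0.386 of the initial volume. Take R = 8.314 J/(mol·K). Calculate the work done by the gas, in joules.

-28000 J

P₁ = nRT₁/V₁ = 4.72×8.314×609/21.9 = 1090 kPa.
Polytropic n=1.42: T₂ = T₁(V₁/V₂)^(n−1) = 609×(2.59)^0.42 = 908 K; P₂ = P₁(V₁/V₂)^n = 4220 kPa.
W = (P₁V₁−P₂V₂)/(n−1) = (1090×21.9−4220×8.45)/0.42 = -28000 J.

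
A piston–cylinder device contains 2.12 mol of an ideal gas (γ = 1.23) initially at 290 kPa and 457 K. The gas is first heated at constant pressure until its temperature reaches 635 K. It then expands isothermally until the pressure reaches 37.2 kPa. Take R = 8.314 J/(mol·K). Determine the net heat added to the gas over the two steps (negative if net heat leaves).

39800 J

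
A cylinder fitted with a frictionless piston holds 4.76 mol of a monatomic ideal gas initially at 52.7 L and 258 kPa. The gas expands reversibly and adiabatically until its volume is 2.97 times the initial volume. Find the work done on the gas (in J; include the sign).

-10500 J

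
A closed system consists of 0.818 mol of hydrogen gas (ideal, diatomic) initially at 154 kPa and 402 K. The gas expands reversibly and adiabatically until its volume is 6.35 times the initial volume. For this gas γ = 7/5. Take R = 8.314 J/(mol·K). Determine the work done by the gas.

3570 J

V₁ = nRT₁/P₁ = 0.818×8.314×402/154 = 17.8 L.
Adiabatic: TV^(γ−1) = const ⇒ T₂ = 402×(0.157)^0.400 = 192 K; PV^γ = const ⇒ P₂ = 11.6 kPa.
ΔU = nCvΔT = 0.818×20.8×(192−402) = -3570 J.
Q = 0 for an adiabatic process, so W = −ΔU = 3570 J.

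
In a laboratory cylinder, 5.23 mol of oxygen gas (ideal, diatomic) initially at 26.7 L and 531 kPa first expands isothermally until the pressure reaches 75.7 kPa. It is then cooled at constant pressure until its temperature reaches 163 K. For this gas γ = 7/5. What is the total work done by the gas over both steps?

20500 J

T₁ = P₁V₁/(nR) = 531×26.7/(5.23×8.314) = 326 K.
Step 1 — Isothermal: T stays 326 K; PV = const ⇒ V₂ = 187 L, P₂ = 75.7 kPa.
ΔU = 0 (ideal gas, T constant).
W = nRT ln(V₂/V₁) = 5.23×8.314×326×ln(7.01) = 27600 J.
Q = ΔU + W = 27600 J.
State after step 1: P = 75.7 kPa, V = 187 L, T = 326 K.
Step 2 — Isobaric: P stays 75.7 kPa; V/T = const ⇒ T₂ = 163 K, V₂ = 93.6 L.
W = PΔV = 75.7×(93.6−187) kPa·L = -7090 J.
ΔU = nCvΔT = 5.23×20.8×(163−326) = -17700 J.
Q = ΔU + W = nCpΔT = -24800 J.
Net over both steps: W = 20500 J, Q = 2800 J, ΔU = -17700 J.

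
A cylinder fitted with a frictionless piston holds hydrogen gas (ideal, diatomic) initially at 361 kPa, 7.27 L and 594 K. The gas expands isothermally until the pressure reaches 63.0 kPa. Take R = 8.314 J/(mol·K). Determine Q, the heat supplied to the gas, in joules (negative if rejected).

4580 J

n = P₁V₁/(RT₁) = 361×7.27/(8.314×594) = 0.531 mol.
Isothermal: T stays 594 K; PV = const ⇒ V₂ = 41.7 L, P₂ = 63.0 kPa.
ΔU = 0 (ideal gas, T constant).
W = nRT ln(V₂/V₁) = 0.531×8.314×594×ln(5.73) = 4580 J.
Q = ΔU + W = 4580 J.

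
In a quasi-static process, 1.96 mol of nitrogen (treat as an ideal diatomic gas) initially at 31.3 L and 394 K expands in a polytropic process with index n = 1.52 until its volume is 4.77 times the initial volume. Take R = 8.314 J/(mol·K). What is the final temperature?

175 K

P₁ = nRT₁/V₁ = 1.96×8.314×394/31.3 = 205 kPa.
Polytropic n=1.52: T₂ = T₁(V₁/V₂)^(n−1) = 394×(0.210)^0.52 = 175 K; P₂ = P₁(V₁/V₂)^n = 19.1 kPa.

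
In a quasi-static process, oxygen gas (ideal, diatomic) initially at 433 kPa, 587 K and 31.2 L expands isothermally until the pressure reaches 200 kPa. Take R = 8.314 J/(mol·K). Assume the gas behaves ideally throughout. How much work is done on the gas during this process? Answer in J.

-10400 J

n = P₁V₁/(RT₁) = 433×31.2/(8.314×587) = 2.77 mol.
Isothermal: T stays 587 K; PV = const ⇒ V₂ = 67.5 L, P₂ = 200 kPa.
W = nRT ln(V₂/V₁) = 2.77×8.314×587×ln(2.17) = 10400 J.
Work done on the gas = −W_by = -10400 J.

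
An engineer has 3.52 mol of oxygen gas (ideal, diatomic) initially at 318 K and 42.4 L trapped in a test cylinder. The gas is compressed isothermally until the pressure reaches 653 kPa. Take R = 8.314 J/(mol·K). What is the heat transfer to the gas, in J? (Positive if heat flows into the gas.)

P₁ = nRT₁/V₁ = 3.52×8.314×318/42.4 = 219 kPa.
Isothermal: T stays 318 K; PV = const ⇒ V₂ = 14.3 L, P₂ = 653 kPa.
ΔU = 0 (ideal gas, T constant).
W = nRT ln(V₂/V₁) = 3.52×8.314×318×ln(0.336) = -10100 J.
Q = ΔU + W = -10100 J.

-10100 J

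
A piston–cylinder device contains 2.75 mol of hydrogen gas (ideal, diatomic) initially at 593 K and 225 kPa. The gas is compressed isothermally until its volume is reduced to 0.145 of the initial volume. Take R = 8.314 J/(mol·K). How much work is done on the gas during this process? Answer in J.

V₁ = nRT₁/P₁ = 2.75×8.314×593/225 = 60.3 L.
Isothermal: T stays 593 K; PV = const ⇒ V₂ = 8.74 L, P₂ = 1550 kPa.
W = nRT ln(V₂/V₁) = 2.75×8.314×593×ln(0.145) = -26200 J.
Work done on the gas = −W_by = 26200 J.

26200 J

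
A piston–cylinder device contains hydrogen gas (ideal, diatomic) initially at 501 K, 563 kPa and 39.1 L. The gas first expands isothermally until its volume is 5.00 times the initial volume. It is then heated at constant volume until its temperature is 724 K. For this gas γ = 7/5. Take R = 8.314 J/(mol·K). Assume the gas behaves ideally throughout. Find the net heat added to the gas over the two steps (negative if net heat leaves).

n = P₁V₁/(RT₁) = 563×39.1/(8.314×501) = 5.28 mol.
Step 1 — Isothermal: T stays 501 K; PV = const ⇒ V₂ = 196 L, P₂ = 113 kPa.
ΔU = 0 (ideal gas, T constant).
W = nRT ln(V₂/V₁) = 5.28×8.314×501×ln(5.00) = 35400 J.
Q = ΔU + W = 35400 J.
State after step 1: P = 113 kPa, V = 196 L, T = 501 K.
Step 2 — Isochoric: V stays 196 L; P/T = const ⇒ T₂ = 724 K, P₂ = 163 kPa.
W = 0 (no volume change).
ΔU = nCvΔT = 5.28×20.8×(724−501) = 24500 J.
Q = ΔU = 24500 J.
Net over both steps: W = 35400 J, Q = 59900 J, ΔU = 24500 J.

59900 J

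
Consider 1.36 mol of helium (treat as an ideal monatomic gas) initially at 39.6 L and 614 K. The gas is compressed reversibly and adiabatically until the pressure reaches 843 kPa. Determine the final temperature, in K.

P₁ = nRT₁/V₁ = 1.36×8.314×614/39.6 = 175 kPa.
Adiabatic: T₂/T₁ = (P₂/P₁)^((γ−1)/γ) ⇒ T₂ = 614×(4.81)^0.400 = 1150 K; V₂ = 15.4 L.

1150 K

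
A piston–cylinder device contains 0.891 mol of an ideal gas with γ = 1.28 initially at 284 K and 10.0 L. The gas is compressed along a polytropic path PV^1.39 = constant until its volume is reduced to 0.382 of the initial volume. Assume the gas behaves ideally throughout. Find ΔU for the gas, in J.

3420 J

P₁ = nRT₁/V₁ = 0.891×8.314×284/10.0 = 210 kPa.
Polytropic n=1.39: T₂ = T₁(V₁/V₂)^(n−1) = 284×(2.62)^0.39 = 413 K; P₂ = P₁(V₁/V₂)^n = 802 kPa.
For an ideal gas ΔU = nCvΔT with Cv = R/(γ−1) = 29.7 J/(mol·K).
ΔU = 0.891×29.7×(413−284) = 3420 J.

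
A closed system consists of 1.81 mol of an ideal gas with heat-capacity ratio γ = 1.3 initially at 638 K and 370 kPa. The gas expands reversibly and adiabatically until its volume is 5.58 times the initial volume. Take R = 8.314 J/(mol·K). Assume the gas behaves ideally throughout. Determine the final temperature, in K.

V₁ = nRT₁/P₁ = 1.81×8.314×638/370 = 25.9 L.
Adiabatic: TV^(γ−1) = const ⇒ T₂ = 638×(0.179)^0.300 = 381 K; PV^γ = const ⇒ P₂ = 39.6 kPa.

381 K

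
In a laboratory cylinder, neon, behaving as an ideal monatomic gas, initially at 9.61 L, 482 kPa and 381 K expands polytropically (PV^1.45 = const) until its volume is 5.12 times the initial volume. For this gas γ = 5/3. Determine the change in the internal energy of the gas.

n = P₁V₁/(RT₁) = 482×9.61/(8.314×381) = 1.46 mol.
Polytropic n=1.45: T₂ = T₁(V₁/V₂)^(n−1) = 381×(0.195)^0.45 = 183 K; P₂ = P₁(V₁/V₂)^n = 45.1 kPa.
For an ideal gas ΔU = nCvΔT with Cv = (3/2)R = 12.5 J/(mol·K).
ΔU = 1.46×12.5×(183−381) = -3620 J.

-3620 J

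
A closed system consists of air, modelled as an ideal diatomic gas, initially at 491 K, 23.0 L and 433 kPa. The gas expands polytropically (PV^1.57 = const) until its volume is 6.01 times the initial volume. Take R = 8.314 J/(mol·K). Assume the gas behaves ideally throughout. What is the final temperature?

177 K

Polytropic n=1.57: T₂ = T₁(V₁/V₂)^(n−1) = 491×(0.166)^0.57 = 177 K; P₂ = P₁(V₁/V₂)^n = 25.9 kPa.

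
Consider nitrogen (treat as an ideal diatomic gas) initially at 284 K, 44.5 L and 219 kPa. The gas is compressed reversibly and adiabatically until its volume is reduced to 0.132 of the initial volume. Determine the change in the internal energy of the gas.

n = P₁V₁/(RT₁) = 219×44.5/(8.314×284) = 4.13 mol.
Adiabatic: TV^(γ−1) = const ⇒ T₂ = 284×(7.58)^0.400 = 638 K; PV^γ = const ⇒ P₂ = 3730 kPa.
For an ideal gas ΔU = nCvΔT with Cv = (5/2)R = 20.8 J/(mol·K).
ΔU = 4.13×20.8×(638−284) = 30400 J.

30400 J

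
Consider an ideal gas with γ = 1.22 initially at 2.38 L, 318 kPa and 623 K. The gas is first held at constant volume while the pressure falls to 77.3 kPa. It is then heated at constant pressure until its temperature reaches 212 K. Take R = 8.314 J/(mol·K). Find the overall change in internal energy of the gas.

n = P₁V₁/(RT₁) = 318×2.38/(8.314×623) = 0.146 mol.
Step 1 — Isochoric: V stays 2.38 L; P/T = const ⇒ T₂ = 151 K, P₂ = 77.3 kPa.
W = 0 (no volume change).
ΔU = nCvΔT = 0.146×37.8×(151−623) = -2600 J.
Q = ΔU = -2600 J.
State after step 1: P = 77.3 kPa, V = 2.38 L, T = 151 K.
Step 2 — Isobaric: P stays 77.3 kPa; V/T = const ⇒ T₂ = 212 K, V₂ = 3.33 L.
W = PΔV = 77.3×(3.33−2.38) kPa·L = 73.6 J.
ΔU = nCvΔT = 0.146×37.8×(212−151) = 334 J.
Q = ΔU + W = nCpΔT = 408 J.
Net over both steps: W = 73.6 J, Q = -2200 J, ΔU = -2270 J.

-2270 J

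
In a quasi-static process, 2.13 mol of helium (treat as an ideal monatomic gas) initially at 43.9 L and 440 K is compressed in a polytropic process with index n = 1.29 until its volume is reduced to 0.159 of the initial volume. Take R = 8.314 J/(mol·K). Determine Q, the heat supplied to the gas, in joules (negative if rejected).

P₁ = nRT₁/V₁ = 2.13×8.314×440/43.9 = 177 kPa.
Polytropic n=1.29: T₂ = T₁(V₁/V₂)^(n−1) = 440×(6.29)^0.29 = 750 K; P₂ = P₁(V₁/V₂)^n = 1900 kPa.
W = (P₁V₁−P₂V₂)/(n−1) = (177×43.9−1900×6.98)/0.29 = -18900 J.
ΔU = nCvΔT = 2.13×12.5×(750−440) = 8230 J.
Q = ΔU + W = -10700 J.

-10700 J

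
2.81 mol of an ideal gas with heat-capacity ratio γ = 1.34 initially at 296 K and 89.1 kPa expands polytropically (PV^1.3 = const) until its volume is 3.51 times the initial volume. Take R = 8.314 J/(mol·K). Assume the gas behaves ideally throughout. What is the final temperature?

203 K

V₁ = nRT₁/P₁ = 2.81×8.314×296/89.1 = 77.6 L.
Polytropic n=1.3: T₂ = T₁(V₁/V₂)^(n−1) = 296×(0.285)^0.30 = 203 K; P₂ = P₁(V₁/V₂)^n = 17.4 kPa.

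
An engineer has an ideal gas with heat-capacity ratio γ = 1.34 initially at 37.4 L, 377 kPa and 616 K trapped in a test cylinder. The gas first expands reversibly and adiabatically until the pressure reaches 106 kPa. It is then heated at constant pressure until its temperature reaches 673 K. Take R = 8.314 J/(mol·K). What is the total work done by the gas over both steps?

16600 J

n = P₁V₁/(RT₁) = 377×37.4/(8.314×616) = 2.75 mol.
Step 1 — Adiabatic: T₂/T₁ = (P₂/P₁)^((γ−1)/γ) ⇒ T₂ = 616×(0.281)^0.254 = 446 K; V₂ = 96.4 L.
ΔU = nCvΔT = 2.75×24.5×(446−616) = -11400 J.
Q = 0 for an adiabatic process, so W = −ΔU = 11400 J.
State after step 1: P = 106 kPa, V = 96.4 L, T = 446 K.
Step 2 — Isobaric: P stays 106 kPa; V/T = const ⇒ T₂ = 673 K, V₂ = 145 L.
W = PΔV = 106×(145−96.4) kPa·L = 5190 J.
ΔU = nCvΔT = 2.75×24.5×(673−446) = 15300 J.
Q = ΔU + W = nCpΔT = 20400 J.
Net over both steps: W = 16600 J, Q = 20400 J, ΔU = 3840 J.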